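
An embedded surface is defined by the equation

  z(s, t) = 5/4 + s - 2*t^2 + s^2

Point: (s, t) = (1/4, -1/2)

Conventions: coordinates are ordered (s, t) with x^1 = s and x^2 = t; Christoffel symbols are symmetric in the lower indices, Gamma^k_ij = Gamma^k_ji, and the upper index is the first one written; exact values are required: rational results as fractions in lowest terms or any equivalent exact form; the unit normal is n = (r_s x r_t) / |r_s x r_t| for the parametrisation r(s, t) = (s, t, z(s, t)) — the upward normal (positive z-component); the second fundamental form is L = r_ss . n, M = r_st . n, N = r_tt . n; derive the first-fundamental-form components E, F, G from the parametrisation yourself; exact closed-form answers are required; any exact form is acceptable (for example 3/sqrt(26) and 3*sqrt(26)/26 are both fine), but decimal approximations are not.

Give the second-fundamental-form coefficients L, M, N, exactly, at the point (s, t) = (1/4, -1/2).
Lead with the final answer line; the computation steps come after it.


Answer: L = 4*sqrt(29)/29, M = 0, N = -8*sqrt(29)/29

z_s = 3/2, z_t = 2, z_ss = 2, z_st = 0, z_tt = -4
E = 13/4, F = 3, G = 5; answer radicand W^2 = 29/4
unnormalised second-form numerators: l = 2, m = 0, n = -4; L = l/sqrt(29/4), and similarly M = m/sqrt(W^2), N = n/sqrt(W^2)


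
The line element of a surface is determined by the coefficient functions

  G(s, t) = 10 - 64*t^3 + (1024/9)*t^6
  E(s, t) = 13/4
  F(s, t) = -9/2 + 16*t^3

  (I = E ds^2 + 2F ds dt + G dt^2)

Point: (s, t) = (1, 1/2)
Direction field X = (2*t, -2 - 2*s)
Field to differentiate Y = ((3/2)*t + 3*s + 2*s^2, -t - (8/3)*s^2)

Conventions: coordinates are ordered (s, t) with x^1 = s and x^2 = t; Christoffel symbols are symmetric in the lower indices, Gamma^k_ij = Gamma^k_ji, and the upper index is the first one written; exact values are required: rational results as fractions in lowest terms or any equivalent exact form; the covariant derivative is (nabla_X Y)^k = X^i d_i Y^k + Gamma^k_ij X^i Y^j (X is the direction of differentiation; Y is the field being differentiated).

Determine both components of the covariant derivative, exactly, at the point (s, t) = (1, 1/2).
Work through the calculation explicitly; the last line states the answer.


E = 13/4, F = -5/2, G = 34/9 at the point
E_s = 0, E_t = 0, F_s = 0, F_t = 12, G_s = 0, G_t = -80/3
EG - F^2 = 217/36;  g^inv = (36/217) * [[34/9, 5/2], [5/2, 13/4]]
first-kind symbols [ij,l] = (1/2)(d_i g_jl + d_j g_il - d_l g_ij): [ss,s] = E_s/2 = 0, [ss,t] = F_s - E_t/2 = 0, [st,s] = E_t/2 = 0, [st,t] = G_s/2 = 0, [tt,s] = F_t - G_s/2 = 12, [tt,t] = G_t/2 = -40/3
Gamma^s_ij = (G*[ij,s] - F*[ij,t])/(EG - F^2), Gamma^t_ij = (E*[ij,t] - F*[ij,s])/(EG - F^2)
Gamma_sss = 0, Gamma_sst = 0, Gamma_stt = 432/217, Gamma_tss = 0, Gamma_tst = 0, Gamma_ttt = -480/217
X = (1, -4), Y = (23/4, -19/6) at the point

Answer: (nabla_X Y)^s = 5689/217, (nabla_X Y)^t = -19108/651


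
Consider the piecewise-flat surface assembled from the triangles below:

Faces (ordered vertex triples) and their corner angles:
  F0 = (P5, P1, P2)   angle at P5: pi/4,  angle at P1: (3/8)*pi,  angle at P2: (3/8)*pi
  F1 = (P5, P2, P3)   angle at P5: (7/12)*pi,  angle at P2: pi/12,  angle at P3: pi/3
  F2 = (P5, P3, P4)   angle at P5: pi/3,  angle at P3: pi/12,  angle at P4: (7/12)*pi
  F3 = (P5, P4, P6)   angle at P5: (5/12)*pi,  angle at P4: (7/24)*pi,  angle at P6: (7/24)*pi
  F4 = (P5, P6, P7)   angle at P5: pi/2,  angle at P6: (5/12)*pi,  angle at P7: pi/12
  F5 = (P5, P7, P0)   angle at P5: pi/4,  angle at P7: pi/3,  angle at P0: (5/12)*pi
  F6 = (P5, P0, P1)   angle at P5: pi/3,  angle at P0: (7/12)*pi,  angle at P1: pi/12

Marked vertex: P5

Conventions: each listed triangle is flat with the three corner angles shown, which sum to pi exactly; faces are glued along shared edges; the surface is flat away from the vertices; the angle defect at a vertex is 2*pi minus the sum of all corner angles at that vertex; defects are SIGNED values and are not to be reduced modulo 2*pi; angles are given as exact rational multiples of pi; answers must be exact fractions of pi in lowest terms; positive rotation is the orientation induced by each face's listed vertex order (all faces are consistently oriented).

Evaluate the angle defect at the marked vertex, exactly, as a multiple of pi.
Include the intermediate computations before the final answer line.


Sum of corner angles at P5: (8/3)*pi
defect = 2*pi - (8/3)*pi

Answer: defect(P5) = (-2/3)*pi


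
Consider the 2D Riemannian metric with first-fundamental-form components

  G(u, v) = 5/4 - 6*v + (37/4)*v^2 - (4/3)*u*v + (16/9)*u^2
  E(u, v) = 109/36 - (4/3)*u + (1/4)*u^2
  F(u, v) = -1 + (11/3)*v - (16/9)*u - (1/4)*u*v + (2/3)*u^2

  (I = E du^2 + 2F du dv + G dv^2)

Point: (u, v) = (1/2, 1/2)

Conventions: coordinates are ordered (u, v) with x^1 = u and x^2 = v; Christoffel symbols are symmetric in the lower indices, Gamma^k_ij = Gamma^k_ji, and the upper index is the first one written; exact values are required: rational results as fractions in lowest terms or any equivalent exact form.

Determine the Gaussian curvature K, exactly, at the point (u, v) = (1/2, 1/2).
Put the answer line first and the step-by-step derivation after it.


Answer: K = 241984/293907

E = 349/144, F = 7/144, G = 97/144, EG - F^2 = 313/192 at the point
E_u = -13/12, E_v = 0, F_u = -89/72, F_v = 85/24, G_u = 10/9, G_v = 31/12
E_vv = 0, F_uv = -1/4, G_uu = 32/9
Compute both Brioschi determinants and normalise by (EG - F^2)^2.
M1 = [[-E_vv/2 + F_uv - G_uu/2, E_u/2, F_u - E_v/2], [F_v - G_u/2, E, F], [G_v/2, F, G]] = [[-73/36, -13/24, -89/72], [215/72, 349/144, 7/144], [31/24, 7/144, 97/144]]; det M1 = 67187/46656
M2 = [[0, E_v/2, G_u/2], [E_v/2, E, F], [G_u/2, F, G]] = [[0, 0, 5/9], [0, 349/144, 7/144], [5/9, 7/144, 97/144]]; det M2 = -8725/11664
det M1 - det M2 = 3781/1728; K = 3781/1728 / (313/192)^2 = 241984/293907


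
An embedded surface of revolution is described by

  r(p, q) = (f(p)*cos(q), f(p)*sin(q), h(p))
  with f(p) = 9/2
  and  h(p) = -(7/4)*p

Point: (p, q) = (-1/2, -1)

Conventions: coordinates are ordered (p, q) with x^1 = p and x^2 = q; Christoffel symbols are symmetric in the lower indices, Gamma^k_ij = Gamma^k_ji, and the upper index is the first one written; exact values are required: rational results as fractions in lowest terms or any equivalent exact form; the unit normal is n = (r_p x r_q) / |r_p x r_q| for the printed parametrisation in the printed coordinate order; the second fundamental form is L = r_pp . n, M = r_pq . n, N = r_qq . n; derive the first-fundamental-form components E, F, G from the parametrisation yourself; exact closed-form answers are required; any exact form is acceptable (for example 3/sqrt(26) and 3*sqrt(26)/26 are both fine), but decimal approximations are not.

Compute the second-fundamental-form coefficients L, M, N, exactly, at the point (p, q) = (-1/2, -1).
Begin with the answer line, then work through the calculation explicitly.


Answer: L = 0, M = 0, N = -9/2

f = 9/2, f' = 0, f'' = 0, h' = -7/4, h'' = 0
E = 49/16, F = 0, G = 81/4; answer radicand W^2 = 49/16
unnormalised second-form numerators: l = 0, m = 0, n = -63/8; L = l/sqrt(49/16), and similarly M = m/sqrt(W^2), N = n/sqrt(W^2)


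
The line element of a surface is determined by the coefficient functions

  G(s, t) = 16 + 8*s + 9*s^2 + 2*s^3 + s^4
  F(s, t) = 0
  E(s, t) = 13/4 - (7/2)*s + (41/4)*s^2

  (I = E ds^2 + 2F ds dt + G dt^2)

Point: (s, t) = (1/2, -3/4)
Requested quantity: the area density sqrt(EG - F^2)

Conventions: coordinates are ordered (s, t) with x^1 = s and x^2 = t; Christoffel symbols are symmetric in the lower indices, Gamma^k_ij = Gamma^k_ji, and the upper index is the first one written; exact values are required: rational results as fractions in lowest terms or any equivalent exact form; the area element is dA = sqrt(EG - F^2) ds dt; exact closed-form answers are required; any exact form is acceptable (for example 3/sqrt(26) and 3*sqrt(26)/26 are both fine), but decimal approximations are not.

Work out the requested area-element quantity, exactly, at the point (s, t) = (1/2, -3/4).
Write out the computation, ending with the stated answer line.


E = 65/16, F = 0, G = 361/16; EG - F^2 = 23465/256

Answer: sqrt(EG - F^2) = 19*sqrt(65)/16


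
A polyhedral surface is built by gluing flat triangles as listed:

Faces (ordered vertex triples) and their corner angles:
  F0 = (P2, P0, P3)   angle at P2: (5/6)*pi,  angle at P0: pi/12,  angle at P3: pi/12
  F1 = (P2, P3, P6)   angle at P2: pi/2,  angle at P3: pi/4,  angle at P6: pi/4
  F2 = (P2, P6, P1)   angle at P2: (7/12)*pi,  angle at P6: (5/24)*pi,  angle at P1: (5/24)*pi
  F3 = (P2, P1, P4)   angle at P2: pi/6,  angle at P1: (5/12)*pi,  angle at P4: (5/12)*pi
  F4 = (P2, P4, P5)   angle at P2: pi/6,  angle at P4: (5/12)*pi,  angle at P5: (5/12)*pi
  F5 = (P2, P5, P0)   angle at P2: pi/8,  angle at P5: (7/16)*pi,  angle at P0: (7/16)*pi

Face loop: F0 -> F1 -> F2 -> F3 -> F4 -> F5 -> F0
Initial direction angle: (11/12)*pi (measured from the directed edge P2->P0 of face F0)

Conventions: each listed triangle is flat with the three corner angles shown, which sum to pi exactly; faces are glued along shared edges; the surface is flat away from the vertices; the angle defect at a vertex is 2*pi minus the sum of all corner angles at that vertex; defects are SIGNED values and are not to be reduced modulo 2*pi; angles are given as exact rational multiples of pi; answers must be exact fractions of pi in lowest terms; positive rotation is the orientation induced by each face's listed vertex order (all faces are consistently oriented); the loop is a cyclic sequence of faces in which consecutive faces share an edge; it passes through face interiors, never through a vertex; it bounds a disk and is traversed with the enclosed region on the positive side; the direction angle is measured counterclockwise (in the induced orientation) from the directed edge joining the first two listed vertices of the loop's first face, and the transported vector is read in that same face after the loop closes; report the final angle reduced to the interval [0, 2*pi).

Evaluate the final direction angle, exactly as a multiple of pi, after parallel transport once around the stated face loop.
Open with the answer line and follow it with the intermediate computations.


Answer: final direction angle = (13/24)*pi

enclosed vertex P2: corner angles sum to (19/8)*pi, defect = 2*pi - (19/8)*pi = (-3/8)*pi
by Gauss-Bonnet the loop rotates the vector by the enclosed defect sum (positive orientation, mod 2*pi)
final angle = (11/12)*pi - (3/8)*pi = (13/24)*pi (mod 2*pi)


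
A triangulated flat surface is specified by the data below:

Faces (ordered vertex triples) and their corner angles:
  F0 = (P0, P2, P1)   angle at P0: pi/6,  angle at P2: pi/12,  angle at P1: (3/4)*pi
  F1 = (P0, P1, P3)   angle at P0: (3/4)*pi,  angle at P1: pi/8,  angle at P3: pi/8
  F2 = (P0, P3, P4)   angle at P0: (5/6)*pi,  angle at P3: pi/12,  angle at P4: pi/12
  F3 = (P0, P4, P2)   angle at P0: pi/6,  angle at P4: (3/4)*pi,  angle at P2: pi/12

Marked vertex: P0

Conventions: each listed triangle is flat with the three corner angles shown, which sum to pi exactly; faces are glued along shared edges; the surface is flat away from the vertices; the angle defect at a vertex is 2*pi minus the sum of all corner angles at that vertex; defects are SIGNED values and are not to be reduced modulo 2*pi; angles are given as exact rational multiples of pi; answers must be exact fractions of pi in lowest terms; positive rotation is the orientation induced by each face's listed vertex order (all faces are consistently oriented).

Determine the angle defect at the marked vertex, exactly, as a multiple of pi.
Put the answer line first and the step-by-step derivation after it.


Answer: defect(P0) = pi/12

Sum of corner angles at P0: (23/12)*pi
defect = 2*pi - (23/12)*pi


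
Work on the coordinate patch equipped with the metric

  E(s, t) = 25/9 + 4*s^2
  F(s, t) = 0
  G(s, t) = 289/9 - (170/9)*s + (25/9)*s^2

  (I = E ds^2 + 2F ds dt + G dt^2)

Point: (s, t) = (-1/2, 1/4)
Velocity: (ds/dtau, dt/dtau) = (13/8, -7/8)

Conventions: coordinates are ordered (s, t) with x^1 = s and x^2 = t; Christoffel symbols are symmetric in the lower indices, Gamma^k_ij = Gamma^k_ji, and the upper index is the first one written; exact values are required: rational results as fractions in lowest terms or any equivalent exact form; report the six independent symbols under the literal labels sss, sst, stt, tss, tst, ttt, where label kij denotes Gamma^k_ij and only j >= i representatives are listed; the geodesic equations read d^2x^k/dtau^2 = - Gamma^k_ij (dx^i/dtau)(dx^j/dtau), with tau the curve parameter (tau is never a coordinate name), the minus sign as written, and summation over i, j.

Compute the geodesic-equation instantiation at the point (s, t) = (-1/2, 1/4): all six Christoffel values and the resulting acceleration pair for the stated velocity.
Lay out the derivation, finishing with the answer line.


E = 34/9, F = 0, G = 169/4 at the point
E_s = -4, E_t = 0, F_s = 0, F_t = 0, G_s = -65/3, G_t = 0
EG - F^2 = 2873/18;  g^inv = (18/2873) * [[169/4, 0], [0, 34/9]]
first-kind symbols [ij,l] = (1/2)(d_i g_jl + d_j g_il - d_l g_ij): [ss,s] = E_s/2 = -2, [ss,t] = F_s - E_t/2 = 0, [st,s] = E_t/2 = 0, [st,t] = G_s/2 = -65/6, [tt,s] = F_t - G_s/2 = 65/6, [tt,t] = G_t/2 = 0
Gamma^s_ij = (G*[ij,s] - F*[ij,t])/(EG - F^2), Gamma^t_ij = (E*[ij,t] - F*[ij,s])/(EG - F^2)
Gamma_sss = -9/17, Gamma_sst = 0, Gamma_stt = 195/68, Gamma_tss = 0, Gamma_tst = -10/39, Gamma_ttt = 0
d^2s/dtau^2 = -(Gamma_sss*(13/8)^2 + 2*Gamma_sst*(13/8)*(-7/8) + Gamma_stt*(-7/8)^2) = -3471/4352
d^2t/dtau^2 = -(Gamma_tss*(13/8)^2 + 2*Gamma_tst*(13/8)*(-7/8) + Gamma_ttt*(-7/8)^2) = -35/48

Answer: Gamma_sss = -9/17, Gamma_sst = 0, Gamma_stt = 195/68, Gamma_tss = 0, Gamma_tst = -10/39, Gamma_ttt = 0; accelerations (d^2s/dtau^2, d^2t/dtau^2) = (-3471/4352, -35/48)


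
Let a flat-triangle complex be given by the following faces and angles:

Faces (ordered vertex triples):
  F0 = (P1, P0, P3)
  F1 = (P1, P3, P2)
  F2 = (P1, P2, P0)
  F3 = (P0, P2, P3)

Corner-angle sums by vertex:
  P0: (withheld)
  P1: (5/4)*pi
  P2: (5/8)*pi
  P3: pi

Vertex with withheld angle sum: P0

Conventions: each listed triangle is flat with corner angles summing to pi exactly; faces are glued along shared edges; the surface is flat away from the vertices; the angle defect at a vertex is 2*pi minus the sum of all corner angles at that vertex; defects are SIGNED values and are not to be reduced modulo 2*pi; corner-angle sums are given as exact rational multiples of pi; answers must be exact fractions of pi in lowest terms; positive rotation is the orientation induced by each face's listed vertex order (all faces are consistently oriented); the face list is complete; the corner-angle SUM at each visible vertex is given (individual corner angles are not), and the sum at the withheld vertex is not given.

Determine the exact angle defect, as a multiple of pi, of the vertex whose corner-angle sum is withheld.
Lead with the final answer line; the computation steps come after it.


Answer: defect(P0) = (7/8)*pi

V = 4, E = 6, F = 4; chi = V - E + F = 2
Gauss-Bonnet: total defect = 2*pi*chi = 4*pi; visible defects sum to (25/8)*pi


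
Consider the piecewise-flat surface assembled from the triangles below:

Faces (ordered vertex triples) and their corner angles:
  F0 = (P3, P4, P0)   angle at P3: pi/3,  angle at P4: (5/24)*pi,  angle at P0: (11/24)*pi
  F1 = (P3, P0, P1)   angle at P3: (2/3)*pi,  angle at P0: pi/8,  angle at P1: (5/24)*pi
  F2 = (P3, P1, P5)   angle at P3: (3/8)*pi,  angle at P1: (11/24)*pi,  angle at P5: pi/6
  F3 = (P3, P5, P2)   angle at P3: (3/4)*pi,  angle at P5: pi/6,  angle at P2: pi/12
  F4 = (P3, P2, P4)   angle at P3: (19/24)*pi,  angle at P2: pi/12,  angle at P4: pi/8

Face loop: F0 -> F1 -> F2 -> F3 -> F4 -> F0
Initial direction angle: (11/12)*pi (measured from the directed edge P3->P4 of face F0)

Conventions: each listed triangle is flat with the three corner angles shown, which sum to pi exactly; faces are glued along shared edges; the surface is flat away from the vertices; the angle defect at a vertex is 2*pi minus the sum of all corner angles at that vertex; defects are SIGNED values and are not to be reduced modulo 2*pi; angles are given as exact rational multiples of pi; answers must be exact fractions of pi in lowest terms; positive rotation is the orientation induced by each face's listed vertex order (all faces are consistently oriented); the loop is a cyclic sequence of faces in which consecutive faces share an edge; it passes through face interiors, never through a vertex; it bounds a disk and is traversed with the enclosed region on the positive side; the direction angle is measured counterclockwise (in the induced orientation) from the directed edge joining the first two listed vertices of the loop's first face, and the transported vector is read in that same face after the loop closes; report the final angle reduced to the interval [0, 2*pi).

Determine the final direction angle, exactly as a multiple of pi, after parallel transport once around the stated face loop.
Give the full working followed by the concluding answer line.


enclosed vertex P3: corner angles sum to (35/12)*pi, defect = 2*pi - (35/12)*pi = (-11/12)*pi
by Gauss-Bonnet the loop rotates the vector by the enclosed defect sum (positive orientation, mod 2*pi)
final angle = (11/12)*pi - (11/12)*pi = 0 (mod 2*pi)

Answer: final direction angle = 0


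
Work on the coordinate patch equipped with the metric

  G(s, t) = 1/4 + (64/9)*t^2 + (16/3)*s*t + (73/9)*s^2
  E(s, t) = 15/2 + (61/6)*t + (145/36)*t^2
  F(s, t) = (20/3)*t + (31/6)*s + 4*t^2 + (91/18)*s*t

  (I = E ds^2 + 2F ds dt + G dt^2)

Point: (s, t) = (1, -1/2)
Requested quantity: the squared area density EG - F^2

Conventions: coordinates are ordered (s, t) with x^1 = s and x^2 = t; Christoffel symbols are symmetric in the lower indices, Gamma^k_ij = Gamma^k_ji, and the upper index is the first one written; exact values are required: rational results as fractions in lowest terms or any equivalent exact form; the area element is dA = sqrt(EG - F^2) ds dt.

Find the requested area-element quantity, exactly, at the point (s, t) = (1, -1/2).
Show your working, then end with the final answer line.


E = 493/144, F = 11/36, G = 269/36; EG - F^2 = 132133/5184

Answer: EG - F^2 = 132133/5184


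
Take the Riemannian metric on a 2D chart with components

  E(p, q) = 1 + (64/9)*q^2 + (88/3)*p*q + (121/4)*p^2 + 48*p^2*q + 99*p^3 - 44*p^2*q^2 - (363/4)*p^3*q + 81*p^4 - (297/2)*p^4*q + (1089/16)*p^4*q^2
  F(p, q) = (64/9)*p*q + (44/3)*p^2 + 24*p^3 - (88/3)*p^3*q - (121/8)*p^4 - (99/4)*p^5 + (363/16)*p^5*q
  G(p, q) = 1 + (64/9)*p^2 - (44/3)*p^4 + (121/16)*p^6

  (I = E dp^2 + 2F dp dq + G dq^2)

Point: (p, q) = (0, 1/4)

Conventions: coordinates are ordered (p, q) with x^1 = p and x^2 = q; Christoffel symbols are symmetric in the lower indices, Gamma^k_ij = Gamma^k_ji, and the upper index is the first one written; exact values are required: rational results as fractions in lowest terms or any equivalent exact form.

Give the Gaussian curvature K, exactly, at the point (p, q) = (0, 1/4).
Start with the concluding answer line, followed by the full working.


Answer: K = -576/169

E = 13/9, F = 0, G = 1, EG - F^2 = 13/9 at the point
E_p = 22/3, E_q = 32/9, F_p = 16/9, F_q = 0, G_p = 0, G_q = 0
E_qq = 128/9, F_pq = 64/9, G_pp = 128/9
By Brioschi, K is (det M1 - det M2) divided by (EG - F^2) squared.
M1 = [[-E_qq/2 + F_pq - G_pp/2, E_p/2, F_p - E_q/2], [F_q - G_p/2, E, F], [G_q/2, F, G]] = [[-64/9, 11/3, 0], [0, 13/9, 0], [0, 0, 1]]; det M1 = -832/81
M2 = [[0, E_q/2, G_p/2], [E_q/2, E, F], [G_p/2, F, G]] = [[0, 16/9, 0], [16/9, 13/9, 0], [0, 0, 1]]; det M2 = -256/81
det M1 - det M2 = -64/9; K = -64/9 / (13/9)^2 = -576/169


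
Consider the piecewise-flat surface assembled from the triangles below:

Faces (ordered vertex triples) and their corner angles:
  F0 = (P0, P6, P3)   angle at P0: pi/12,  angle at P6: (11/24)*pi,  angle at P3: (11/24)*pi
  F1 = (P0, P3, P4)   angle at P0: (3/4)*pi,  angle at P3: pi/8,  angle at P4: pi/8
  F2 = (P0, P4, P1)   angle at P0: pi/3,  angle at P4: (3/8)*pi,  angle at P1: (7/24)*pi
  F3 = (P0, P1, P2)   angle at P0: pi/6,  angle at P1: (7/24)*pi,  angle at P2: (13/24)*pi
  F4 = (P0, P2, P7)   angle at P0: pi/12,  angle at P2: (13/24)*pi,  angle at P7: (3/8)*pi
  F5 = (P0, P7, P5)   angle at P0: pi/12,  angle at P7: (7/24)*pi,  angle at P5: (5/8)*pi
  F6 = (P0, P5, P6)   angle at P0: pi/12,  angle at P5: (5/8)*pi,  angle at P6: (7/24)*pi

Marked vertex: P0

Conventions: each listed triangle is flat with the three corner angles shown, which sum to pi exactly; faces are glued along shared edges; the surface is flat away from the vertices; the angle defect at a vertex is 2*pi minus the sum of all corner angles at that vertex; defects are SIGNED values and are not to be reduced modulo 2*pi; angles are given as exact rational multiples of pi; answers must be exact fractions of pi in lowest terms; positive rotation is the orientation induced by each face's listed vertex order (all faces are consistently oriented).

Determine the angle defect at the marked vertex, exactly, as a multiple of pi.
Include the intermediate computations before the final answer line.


Sum of corner angles at P0: (19/12)*pi
defect = 2*pi - (19/12)*pi

Answer: defect(P0) = (5/12)*pi


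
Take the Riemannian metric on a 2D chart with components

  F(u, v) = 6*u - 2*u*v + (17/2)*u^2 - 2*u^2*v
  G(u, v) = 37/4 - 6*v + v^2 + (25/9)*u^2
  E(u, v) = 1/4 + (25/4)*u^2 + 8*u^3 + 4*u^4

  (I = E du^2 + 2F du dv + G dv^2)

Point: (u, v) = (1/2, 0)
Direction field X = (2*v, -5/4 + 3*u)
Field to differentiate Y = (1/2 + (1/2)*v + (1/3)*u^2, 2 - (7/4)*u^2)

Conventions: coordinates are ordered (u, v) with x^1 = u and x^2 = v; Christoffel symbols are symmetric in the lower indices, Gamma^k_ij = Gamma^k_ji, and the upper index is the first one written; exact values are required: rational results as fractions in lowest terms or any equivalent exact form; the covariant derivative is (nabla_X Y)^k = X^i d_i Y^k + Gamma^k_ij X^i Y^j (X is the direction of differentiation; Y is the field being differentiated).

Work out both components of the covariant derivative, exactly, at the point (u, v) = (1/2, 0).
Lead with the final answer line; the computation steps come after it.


Answer: (nabla_X Y)^u = -118829/86868, (nabla_X Y)^v = 77825/115824

E = 49/16, F = 41/8, G = 179/18 at the point
E_u = 57/4, E_v = 0, F_u = 29/2, F_v = -3/2, G_u = 25/9, G_v = -6
EG - F^2 = 2413/576;  g^inv = (576/2413) * [[179/18, -41/8], [-41/8, 49/16]]
first-kind symbols [ij,l] = (1/2)(d_i g_jl + d_j g_il - d_l g_ij): [uu,u] = E_u/2 = 57/8, [uu,v] = F_u - E_v/2 = 29/2, [uv,u] = E_v/2 = 0, [uv,v] = G_u/2 = 25/18, [vv,u] = F_v - G_u/2 = -26/9, [vv,v] = G_v/2 = -3
Gamma^u_ij = (G*[ij,u] - F*[ij,v])/(EG - F^2), Gamma^v_ij = (E*[ij,v] - F*[ij,u])/(EG - F^2)
Gamma_uuu = -1992/2413, Gamma_uuv = -4100/2413, Gamma_uvv = -69224/21717, Gamma_vuu = 4545/2413, Gamma_vuv = 2450/2413, Gamma_vvv = 3236/2413
X = (0, 1/4), Y = (7/12, 25/16) at the point


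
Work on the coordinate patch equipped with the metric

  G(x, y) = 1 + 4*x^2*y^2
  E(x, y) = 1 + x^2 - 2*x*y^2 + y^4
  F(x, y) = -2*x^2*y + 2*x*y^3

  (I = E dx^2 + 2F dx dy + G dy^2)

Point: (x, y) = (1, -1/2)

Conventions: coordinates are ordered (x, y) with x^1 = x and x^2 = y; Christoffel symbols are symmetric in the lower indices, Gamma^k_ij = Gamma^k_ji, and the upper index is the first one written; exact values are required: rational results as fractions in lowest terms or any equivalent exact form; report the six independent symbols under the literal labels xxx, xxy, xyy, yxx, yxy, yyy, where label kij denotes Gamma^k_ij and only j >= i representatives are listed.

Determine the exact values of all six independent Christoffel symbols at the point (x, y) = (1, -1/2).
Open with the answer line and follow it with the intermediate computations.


Answer: Gamma_xxx = 12/41, Gamma_xxy = 12/41, Gamma_xyy = -24/41, Gamma_yxx = 16/41, Gamma_yxy = 16/41, Gamma_yyy = -32/41

E = 25/16, F = 3/4, G = 2 at the point
E_x = 3/2, E_y = 3/2, F_x = 7/4, F_y = -1/2, G_x = 2, G_y = -4
EG - F^2 = 41/16;  g^inv = (16/41) * [[2, -3/4], [-3/4, 25/16]]
first-kind symbols [ij,l] = (1/2)(d_i g_jl + d_j g_il - d_l g_ij): [xx,x] = E_x/2 = 3/4, [xx,y] = F_x - E_y/2 = 1, [xy,x] = E_y/2 = 3/4, [xy,y] = G_x/2 = 1, [yy,x] = F_y - G_x/2 = -3/2, [yy,y] = G_y/2 = -2
Gamma^x_ij = (G*[ij,x] - F*[ij,y])/(EG - F^2), Gamma^y_ij = (E*[ij,y] - F*[ij,x])/(EG - F^2)


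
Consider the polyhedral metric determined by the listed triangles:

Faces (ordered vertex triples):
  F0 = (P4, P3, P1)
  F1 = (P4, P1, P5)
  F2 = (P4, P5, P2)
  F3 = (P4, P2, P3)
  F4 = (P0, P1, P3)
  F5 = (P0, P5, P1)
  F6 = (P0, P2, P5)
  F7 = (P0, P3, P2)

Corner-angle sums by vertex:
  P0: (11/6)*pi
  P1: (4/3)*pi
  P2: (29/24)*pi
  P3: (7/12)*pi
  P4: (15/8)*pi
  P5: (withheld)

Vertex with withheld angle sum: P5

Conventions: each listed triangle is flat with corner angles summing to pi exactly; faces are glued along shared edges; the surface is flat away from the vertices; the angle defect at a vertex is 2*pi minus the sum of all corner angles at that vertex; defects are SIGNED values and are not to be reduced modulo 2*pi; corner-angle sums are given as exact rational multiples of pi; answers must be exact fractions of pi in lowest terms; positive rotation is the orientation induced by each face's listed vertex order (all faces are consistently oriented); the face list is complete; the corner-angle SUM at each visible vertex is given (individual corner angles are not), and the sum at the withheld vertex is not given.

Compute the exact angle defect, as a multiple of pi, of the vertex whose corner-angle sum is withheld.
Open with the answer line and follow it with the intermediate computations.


Answer: defect(P5) = (5/6)*pi

V = 6, E = 12, F = 8; chi = V - E + F = 2
Gauss-Bonnet: total defect = 2*pi*chi = 4*pi; visible defects sum to (19/6)*pi


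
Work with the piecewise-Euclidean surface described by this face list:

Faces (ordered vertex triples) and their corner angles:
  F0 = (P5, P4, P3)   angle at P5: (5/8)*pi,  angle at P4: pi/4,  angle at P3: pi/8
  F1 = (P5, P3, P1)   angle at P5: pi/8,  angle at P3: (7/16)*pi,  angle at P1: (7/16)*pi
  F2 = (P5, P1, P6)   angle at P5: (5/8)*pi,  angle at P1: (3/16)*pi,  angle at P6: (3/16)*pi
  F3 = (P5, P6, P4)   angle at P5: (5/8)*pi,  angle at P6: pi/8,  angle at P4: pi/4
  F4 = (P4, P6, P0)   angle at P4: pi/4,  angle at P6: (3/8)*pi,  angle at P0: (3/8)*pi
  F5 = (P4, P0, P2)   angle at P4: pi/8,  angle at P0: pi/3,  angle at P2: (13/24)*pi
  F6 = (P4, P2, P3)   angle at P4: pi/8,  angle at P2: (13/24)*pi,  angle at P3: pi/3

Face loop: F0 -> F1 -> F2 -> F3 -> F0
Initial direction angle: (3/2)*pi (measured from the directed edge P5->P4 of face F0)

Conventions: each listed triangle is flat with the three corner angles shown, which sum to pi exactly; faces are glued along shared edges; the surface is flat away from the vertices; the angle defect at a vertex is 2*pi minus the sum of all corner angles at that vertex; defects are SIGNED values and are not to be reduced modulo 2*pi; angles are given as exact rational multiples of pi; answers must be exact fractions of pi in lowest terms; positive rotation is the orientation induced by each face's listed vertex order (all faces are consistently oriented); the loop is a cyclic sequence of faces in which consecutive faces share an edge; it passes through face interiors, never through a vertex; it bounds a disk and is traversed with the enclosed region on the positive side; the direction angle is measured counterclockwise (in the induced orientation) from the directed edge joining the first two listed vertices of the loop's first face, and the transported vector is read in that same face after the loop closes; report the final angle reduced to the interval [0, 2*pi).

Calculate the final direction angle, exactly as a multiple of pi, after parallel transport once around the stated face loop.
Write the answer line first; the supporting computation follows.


Answer: final direction angle = (3/2)*pi

enclosed vertex P5: corner angles sum to 2*pi, defect = 2*pi - 2*pi = 0
transport around the loop rotates by the sum of enclosed defects; add to the initial angle mod 2*pi
final angle = (3/2)*pi + 0 = (3/2)*pi (mod 2*pi)


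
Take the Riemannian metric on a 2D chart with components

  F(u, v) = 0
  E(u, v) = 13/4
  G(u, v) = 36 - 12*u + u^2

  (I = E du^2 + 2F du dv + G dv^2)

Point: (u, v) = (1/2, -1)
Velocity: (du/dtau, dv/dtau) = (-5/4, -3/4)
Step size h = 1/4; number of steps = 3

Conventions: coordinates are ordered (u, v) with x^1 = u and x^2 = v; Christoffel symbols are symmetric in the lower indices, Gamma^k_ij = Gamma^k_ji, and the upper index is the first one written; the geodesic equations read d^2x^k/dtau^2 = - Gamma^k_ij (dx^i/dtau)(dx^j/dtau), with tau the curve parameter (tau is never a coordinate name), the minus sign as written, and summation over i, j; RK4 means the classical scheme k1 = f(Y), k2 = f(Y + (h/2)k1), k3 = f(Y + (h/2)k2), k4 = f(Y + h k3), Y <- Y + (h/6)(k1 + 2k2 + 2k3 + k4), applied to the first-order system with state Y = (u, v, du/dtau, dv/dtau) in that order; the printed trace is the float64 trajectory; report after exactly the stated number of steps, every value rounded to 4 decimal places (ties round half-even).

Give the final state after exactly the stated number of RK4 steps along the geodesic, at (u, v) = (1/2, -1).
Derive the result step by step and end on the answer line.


f(Y) = (du/dtau, dv/dtau, -Gamma^u_ij Y'^i Y'^j, -Gamma^v_ij Y'^i Y'^j) with the Gammas evaluated at the stage position; h = 0.250000; intermediate values shown to 6 dp
step 0: u = 0.5000, v = -1.0000, du/dtau = -1.2500, dv/dtau = -0.7500
step 1:
  k1: at (u, v) = (0.500000, -1.000000), (du/dtau, dv/dtau) = (-1.250000, -0.750000); Gamma_uuu = 0.000000, Gamma_uuv = 0.000000, Gamma_uvv = 1.692308, Gamma_vuu = 0.000000, Gamma_vuv = -0.181818, Gamma_vvv = 0.000000; k1 = (-1.250000, -0.750000, -0.951923, 0.340909)
  k2: at (u, v) = (0.343750, -1.093750), (du/dtau, dv/dtau) = (-1.368990, -0.707386); Gamma_uuu = 0.000000, Gamma_uuv = 0.000000, Gamma_uvv = 1.740385, Gamma_vuu = 0.000000, Gamma_vuv = -0.176796, Gamma_vvv = 0.000000; k2 = (-1.368990, -0.707386, -0.870881, 0.342419)
  k3: at (u, v) = (0.328876, -1.088423), (du/dtau, dv/dtau) = (-1.358860, -0.707198); Gamma_uuu = 0.000000, Gamma_uuv = 0.000000, Gamma_uvv = 1.744961, Gamma_vuu = 0.000000, Gamma_vuv = -0.176332, Gamma_vvv = 0.000000; k3 = (-1.358860, -0.707198, -0.872705, 0.338904)
  k4: at (u, v) = (0.160285, -1.176799), (du/dtau, dv/dtau) = (-1.468176, -0.665274); Gamma_uuu = 0.000000, Gamma_uuv = 0.000000, Gamma_uvv = 1.796835, Gamma_vuu = 0.000000, Gamma_vuv = -0.171241, Gamma_vvv = 0.000000; k4 = (-1.468176, -0.665274, -0.795261, 0.334516)
  Y <- Y + (h/6)(k1 + 2k2 + 2k3 + k4): u = 0.1594, v = -1.1769, du/dtau = -1.4681, dv/dtau = -0.6651
step 2:
  k1: at (u, v) = (0.159422, -1.176852), (du/dtau, dv/dtau) = (-1.468098, -0.665080); Gamma_uuu = 0.000000, Gamma_uuv = 0.000000, Gamma_uvv = 1.797101, Gamma_vuu = 0.000000, Gamma_vuv = -0.171216, Gamma_vvv = 0.000000; k1 = (-1.468098, -0.665080, -0.794915, 0.334352)
  k2: at (u, v) = (-0.024090, -1.259987), (du/dtau, dv/dtau) = (-1.567462, -0.623286); Gamma_uuu = 0.000000, Gamma_uuv = 0.000000, Gamma_uvv = 1.853566, Gamma_vuu = 0.000000, Gamma_vuv = -0.166000, Gamma_vvv = 0.000000; k2 = (-1.567462, -0.623286, -0.720084, 0.324357)
  k3: at (u, v) = (-0.036511, -1.254763), (du/dtau, dv/dtau) = (-1.558109, -0.624536); Gamma_uuu = 0.000000, Gamma_uuv = 0.000000, Gamma_uvv = 1.857388, Gamma_vuu = 0.000000, Gamma_vuv = -0.165659, Gamma_vvv = 0.000000; k3 = (-1.558109, -0.624536, -0.724465, 0.322403)
  k4: at (u, v) = (-0.230105, -1.332986), (du/dtau, dv/dtau) = (-1.649214, -0.584480); Gamma_uuu = 0.000000, Gamma_uuv = 0.000000, Gamma_uvv = 1.916955, Gamma_vuu = 0.000000, Gamma_vuv = -0.160511, Gamma_vvv = 0.000000; k4 = (-1.649214, -0.584480, -0.654863, 0.309443)
  Y <- Y + (h/6)(k1 + 2k2 + 2k3 + k4): u = -0.2309, v = -1.3329, du/dtau = -1.6489, dv/dtau = -0.5844
step 3:
  k1: at (u, v) = (-0.230930, -1.332902), (du/dtau, dv/dtau) = (-1.648885, -0.584359); Gamma_uuu = 0.000000, Gamma_uuv = 0.000000, Gamma_uvv = 1.917209, Gamma_vuu = 0.000000, Gamma_vuv = -0.160490, Gamma_vvv = 0.000000; k1 = (-1.648885, -0.584359, -0.654680, 0.309277)
  k2: at (u, v) = (-0.437041, -1.405947), (du/dtau, dv/dtau) = (-1.730720, -0.545699); Gamma_uuu = 0.000000, Gamma_uuv = 0.000000, Gamma_uvv = 1.980628, Gamma_vuu = 0.000000, Gamma_vuv = -0.155351, Gamma_vvv = 0.000000; k2 = (-1.730720, -0.545699, -0.589807, 0.293443)
  k3: at (u, v) = (-0.447270, -1.401114), (du/dtau, dv/dtau) = (-1.722610, -0.547679); Gamma_uuu = 0.000000, Gamma_uuv = 0.000000, Gamma_uvv = 1.983776, Gamma_vuu = 0.000000, Gamma_vuv = -0.155104, Gamma_vvv = 0.000000; k3 = (-1.722610, -0.547679, -0.595037, 0.292662)
  k4: at (u, v) = (-0.661583, -1.469822), (du/dtau, dv/dtau) = (-1.797644, -0.511193); Gamma_uuu = 0.000000, Gamma_uuv = 0.000000, Gamma_uvv = 2.049718, Gamma_vuu = 0.000000, Gamma_vuv = -0.150114, Gamma_vvv = 0.000000; k4 = (-1.797644, -0.511193, -0.535629, 0.275893)
  Y <- Y + (h/6)(k1 + 2k2 + 2k3 + k4): u = -0.6623, v = -1.4697, du/dtau = -1.7972, dv/dtau = -0.5111

Answer: u = -0.6623, v = -1.4697, du/dtau = -1.7972, dv/dtau = -0.5111


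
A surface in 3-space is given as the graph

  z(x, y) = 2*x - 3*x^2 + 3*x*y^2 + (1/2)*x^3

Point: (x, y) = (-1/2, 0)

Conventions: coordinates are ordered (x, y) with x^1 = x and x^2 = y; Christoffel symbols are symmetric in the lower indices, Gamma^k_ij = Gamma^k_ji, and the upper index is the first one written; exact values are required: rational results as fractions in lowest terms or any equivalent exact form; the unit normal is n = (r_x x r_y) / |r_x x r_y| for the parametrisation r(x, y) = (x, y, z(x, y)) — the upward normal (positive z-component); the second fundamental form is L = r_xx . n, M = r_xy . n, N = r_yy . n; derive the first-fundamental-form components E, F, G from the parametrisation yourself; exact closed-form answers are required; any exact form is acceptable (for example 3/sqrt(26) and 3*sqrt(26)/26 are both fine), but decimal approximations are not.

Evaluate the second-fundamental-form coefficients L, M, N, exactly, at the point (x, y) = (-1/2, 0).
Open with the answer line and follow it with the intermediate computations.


Answer: L = -60*sqrt(1913)/1913, M = 0, N = -24*sqrt(1913)/1913

z_x = 43/8, z_y = 0, z_xx = -15/2, z_xy = 0, z_yy = -3
E = 1913/64, F = 0, G = 1; answer radicand W^2 = 1913/64
unnormalised second-form numerators: l = -15/2, m = 0, n = -3; L = l/sqrt(1913/64), and similarly M = m/sqrt(W^2), N = n/sqrt(W^2)


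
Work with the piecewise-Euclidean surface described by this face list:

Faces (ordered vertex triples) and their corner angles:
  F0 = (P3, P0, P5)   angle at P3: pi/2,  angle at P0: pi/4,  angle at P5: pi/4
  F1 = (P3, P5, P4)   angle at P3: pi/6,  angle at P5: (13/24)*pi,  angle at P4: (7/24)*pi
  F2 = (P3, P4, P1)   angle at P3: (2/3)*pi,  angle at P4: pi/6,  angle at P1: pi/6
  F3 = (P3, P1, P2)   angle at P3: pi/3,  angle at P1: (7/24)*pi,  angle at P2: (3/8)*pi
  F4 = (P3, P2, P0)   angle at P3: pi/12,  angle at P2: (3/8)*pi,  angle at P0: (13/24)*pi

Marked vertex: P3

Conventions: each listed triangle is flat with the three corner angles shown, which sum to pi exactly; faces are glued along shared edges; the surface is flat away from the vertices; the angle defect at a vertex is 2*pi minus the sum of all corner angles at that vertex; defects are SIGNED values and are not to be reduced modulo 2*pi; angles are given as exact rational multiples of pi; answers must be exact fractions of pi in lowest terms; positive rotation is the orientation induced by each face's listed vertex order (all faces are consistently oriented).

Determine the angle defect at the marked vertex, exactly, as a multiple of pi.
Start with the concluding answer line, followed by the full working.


Answer: defect(P3) = pi/4

Sum of corner angles at P3: (7/4)*pi
defect = 2*pi - (7/4)*pi


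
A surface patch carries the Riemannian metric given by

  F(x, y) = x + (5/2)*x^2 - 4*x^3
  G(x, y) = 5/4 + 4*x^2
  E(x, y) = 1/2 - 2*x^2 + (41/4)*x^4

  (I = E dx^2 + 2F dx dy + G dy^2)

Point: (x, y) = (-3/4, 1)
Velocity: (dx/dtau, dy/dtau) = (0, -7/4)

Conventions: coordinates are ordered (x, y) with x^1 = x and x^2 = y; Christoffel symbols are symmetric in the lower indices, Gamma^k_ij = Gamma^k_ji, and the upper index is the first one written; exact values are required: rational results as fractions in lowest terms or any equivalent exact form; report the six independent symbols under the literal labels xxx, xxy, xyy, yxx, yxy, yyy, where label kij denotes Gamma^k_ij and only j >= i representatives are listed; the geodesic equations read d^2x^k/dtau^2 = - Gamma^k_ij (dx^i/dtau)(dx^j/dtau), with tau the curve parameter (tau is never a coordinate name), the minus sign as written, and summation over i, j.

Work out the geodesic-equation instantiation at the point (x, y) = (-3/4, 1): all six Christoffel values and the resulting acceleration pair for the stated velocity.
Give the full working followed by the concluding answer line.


E = 2681/1024, F = 75/32, G = 7/2 at the point
E_x = -915/64, E_y = 0, F_x = -19/2, F_y = 0, G_x = -6, G_y = 0
EG - F^2 = 7517/2048;  g^inv = (2048/7517) * [[7/2, -75/32], [-75/32, 2681/1024]]
first-kind symbols [ij,l] = (1/2)(d_i g_jl + d_j g_il - d_l g_ij): [xx,x] = E_x/2 = -915/128, [xx,y] = F_x - E_y/2 = -19/2, [xy,x] = E_y/2 = 0, [xy,y] = G_x/2 = -3, [yy,x] = F_y - G_x/2 = 3, [yy,y] = G_y/2 = 0
Gamma^x_ij = (G*[ij,x] - F*[ij,y])/(EG - F^2), Gamma^y_ij = (E*[ij,y] - F*[ij,x])/(EG - F^2)
Gamma_xxx = -5640/7517, Gamma_xxy = 14400/7517, Gamma_xyy = 21504/7517, Gamma_yxx = -33253/15034, Gamma_yxy = -16086/7517, Gamma_yyy = -14400/7517
d^2x/dtau^2 = -(Gamma_xxx*(0)^2 + 2*Gamma_xxy*(0)*(-7/4) + Gamma_xyy*(-7/4)^2) = -65856/7517
d^2y/dtau^2 = -(Gamma_yxx*(0)^2 + 2*Gamma_yxy*(0)*(-7/4) + Gamma_yyy*(-7/4)^2) = 44100/7517

Answer: Gamma_xxx = -5640/7517, Gamma_xxy = 14400/7517, Gamma_xyy = 21504/7517, Gamma_yxx = -33253/15034, Gamma_yxy = -16086/7517, Gamma_yyy = -14400/7517; accelerations (d^2x/dtau^2, d^2y/dtau^2) = (-65856/7517, 44100/7517)


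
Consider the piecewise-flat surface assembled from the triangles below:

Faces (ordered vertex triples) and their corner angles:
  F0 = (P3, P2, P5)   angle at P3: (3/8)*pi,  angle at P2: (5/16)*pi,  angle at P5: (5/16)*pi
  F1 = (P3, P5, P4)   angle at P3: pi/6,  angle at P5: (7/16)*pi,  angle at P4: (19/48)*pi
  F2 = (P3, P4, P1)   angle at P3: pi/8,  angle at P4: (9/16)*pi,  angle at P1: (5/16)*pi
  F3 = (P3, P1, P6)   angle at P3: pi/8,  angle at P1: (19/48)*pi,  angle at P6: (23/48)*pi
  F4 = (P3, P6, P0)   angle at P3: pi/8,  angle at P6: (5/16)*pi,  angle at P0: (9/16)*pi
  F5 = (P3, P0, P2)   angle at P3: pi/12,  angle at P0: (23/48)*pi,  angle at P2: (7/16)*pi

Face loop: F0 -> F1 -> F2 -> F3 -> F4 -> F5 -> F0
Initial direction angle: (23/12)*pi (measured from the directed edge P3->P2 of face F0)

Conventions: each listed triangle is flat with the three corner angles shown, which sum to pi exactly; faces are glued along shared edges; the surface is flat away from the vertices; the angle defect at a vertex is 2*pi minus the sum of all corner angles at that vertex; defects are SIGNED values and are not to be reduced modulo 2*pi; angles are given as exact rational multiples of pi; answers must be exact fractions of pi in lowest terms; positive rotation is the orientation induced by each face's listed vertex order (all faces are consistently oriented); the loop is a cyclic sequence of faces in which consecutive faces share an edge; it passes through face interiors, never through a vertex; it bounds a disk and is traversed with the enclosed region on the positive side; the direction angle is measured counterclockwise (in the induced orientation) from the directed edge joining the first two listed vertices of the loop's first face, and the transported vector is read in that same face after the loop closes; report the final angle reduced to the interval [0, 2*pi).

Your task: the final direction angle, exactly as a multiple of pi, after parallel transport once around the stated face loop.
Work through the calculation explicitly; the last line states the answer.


enclosed vertex P3: corner angles sum to pi, defect = 2*pi - pi = pi
the final direction is the initial angle plus the enclosed defects, taken mod 2*pi in the induced orientation
final angle = (23/12)*pi + pi = (11/12)*pi (mod 2*pi)

Answer: final direction angle = (11/12)*pi
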